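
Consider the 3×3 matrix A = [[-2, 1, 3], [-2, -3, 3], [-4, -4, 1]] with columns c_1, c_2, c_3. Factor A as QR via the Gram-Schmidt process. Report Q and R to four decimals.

c_1 = (-2, -2, -4); ‖c_1‖ = 4.8990, so e_1 = (-0.4082, -0.4082, -0.8165).
e_1·c_2 = (-0.4082)·1 + (-0.4082)·(-3) + (-0.8165)·(-4) = 4.0825.
u_2 = c_2 − 4.0825·e_1 = (2.6667, -1.3333, -0.6667).
‖u_2‖ = 3.0551, so e_2 = (0.8729, -0.4364, -0.2182).
e_1·c_3 = (-0.4082)·3 + (-0.4082)·3 + (-0.8165)·1 = -3.2660; e_2·c_3 = 0.8729·3 + (-0.4364)·3 + (-0.2182)·1 = 1.0911.
u_3 = c_3 + 3.2660·e_1 − 1.0911·e_2 = (0.7143, 2.1429, -1.4286).
‖u_3‖ = 2.6726, so e_3 = (0.2673, 0.8018, -0.5345).

Q = [[-0.4082, 0.8729, 0.2673], [-0.4082, -0.4364, 0.8018], [-0.8165, -0.2182, -0.5345]], R = [[4.8990, 4.0825, -3.2660], [0.0000, 3.0551, 1.0911], [0.0000, 0.0000, 2.6726]]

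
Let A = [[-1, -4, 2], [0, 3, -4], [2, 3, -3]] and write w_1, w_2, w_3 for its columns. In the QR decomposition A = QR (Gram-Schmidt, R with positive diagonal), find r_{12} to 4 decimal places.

r_{12} = 4.4721

q_1 = w_1/‖w_1‖ = (-1, 0, 2)/2.2361 = (-0.4472, 0.0000, 0.8944).
r_{12} = q_1·w_2 = 4.4721.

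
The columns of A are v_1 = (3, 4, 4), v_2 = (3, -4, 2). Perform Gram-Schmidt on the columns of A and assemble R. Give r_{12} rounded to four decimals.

v_1 = (3, 4, 4); ‖v_1‖ = 6.4031, so q_1 = (0.4685, 0.6247, 0.6247).
r_{12} = q_1·v_2 = 0.1562.

r_{12} = 0.1562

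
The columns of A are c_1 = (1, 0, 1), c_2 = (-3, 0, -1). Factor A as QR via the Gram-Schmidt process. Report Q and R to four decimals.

e_1 = c_1/‖c_1‖ = (1, 0, 1)/1.4142 = (0.7071, 0.0000, 0.7071).
r_{12} = e_1·c_2 = -2.8284.
u_2 = c_2 + 2.8284·e_1 = (-1.0000, 0.0000, 1.0000).
‖u_2‖ = 1.4142, so e_2 = (-0.7071, 0.0000, 0.7071).

Q = [[0.7071, -0.7071], [0.0000, 0.0000], [0.7071, 0.7071]], R = [[1.4142, -2.8284], [0.0000, 1.4142]]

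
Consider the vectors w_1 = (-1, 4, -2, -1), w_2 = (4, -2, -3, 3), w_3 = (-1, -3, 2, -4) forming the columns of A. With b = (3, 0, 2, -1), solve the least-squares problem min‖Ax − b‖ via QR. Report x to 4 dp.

w_1 = (-1, 4, -2, -1); ‖w_1‖ = 4.6904, so e_1 = (-0.2132, 0.8528, -0.4264, -0.2132).
e_1·w_2 = (-0.2132)·4 + 0.8528·(-2) + (-0.4264)·(-3) + (-0.2132)·3 = -1.9188.
u_2 = w_2 + 1.9188·e_1 = (3.5909, -0.3636, -3.8182, 2.5909).
‖u_2‖ = 5.8582, so e_2 = (0.6130, -0.0621, -0.6518, 0.4423).
e_1·w_3 = (-0.2132)·(-1) + 0.8528·(-3) + (-0.4264)·2 + (-0.2132)·(-4) = -2.3452; e_2·w_3 = 0.6130·(-1) + (-0.0621)·(-3) + (-0.6518)·2 + 0.4423·(-4) = -3.4994.
u_3 = w_3 + 2.3452·e_1 + 3.4994·e_2 = (0.6450, -1.2172, -1.2808, -2.9523).
‖u_3‖ = 3.5006, so e_3 = (0.1843, -0.3477, -0.3659, -0.8434).
Qᵀb = (-1.2792, 0.0931, 0.6644).
Back-substitute: x_3 = 0.6644/3.5006 = 0.1898.
x_2 = (0.0931 + 3.4994·0.1898)/5.8582 = 0.1293.
x_1 = (-1.2792 + 1.9188·0.1293 + 2.3452·0.1898)/4.6904 = -0.1249.

x = (-0.1249, 0.1293, 0.1898)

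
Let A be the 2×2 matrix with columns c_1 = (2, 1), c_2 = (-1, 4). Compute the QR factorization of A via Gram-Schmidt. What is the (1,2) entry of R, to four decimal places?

c_1 = (2, 1); ‖c_1‖ = 2.2361, so e_1 = (0.8944, 0.4472).
r_{12} = e_1·c_2 = 0.8944.

r_{12} = 0.8944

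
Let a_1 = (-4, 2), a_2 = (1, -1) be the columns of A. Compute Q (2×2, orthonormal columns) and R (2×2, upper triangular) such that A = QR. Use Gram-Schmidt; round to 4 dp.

Q = [[-0.8944, -0.4472], [0.4472, -0.8944]], R = [[4.4721, -1.3416], [0.0000, 0.4472]]

a_1 = (-4, 2); ‖a_1‖ = 4.4721, so e_1 = (-0.8944, 0.4472).
e_1·a_2 = (-0.8944)·1 + 0.4472·(-1) = -1.3416.
u_2 = a_2 + 1.3416·e_1 = (-0.2000, -0.4000).
‖u_2‖ = 0.4472, so e_2 = (-0.4472, -0.8944).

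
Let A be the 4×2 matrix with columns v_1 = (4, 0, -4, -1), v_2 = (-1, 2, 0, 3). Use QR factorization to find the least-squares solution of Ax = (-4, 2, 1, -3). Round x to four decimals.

v_1 = (4, 0, -4, -1); ‖v_1‖ = 5.7446, so e_1 = (0.6963, 0.0000, -0.6963, -0.1741).
e_1·v_2 = 0.6963·(-1) + 0.0000·2 + (-0.6963)·0 + (-0.1741)·3 = -1.2185.
u_2 = v_2 + 1.2185·e_1 = (-0.1515, 2.0000, -0.8485, 2.7879).
‖u_2‖ = 3.5377, so e_2 = (-0.0428, 0.5653, -0.2398, 0.7881).
Qᵀb = (-2.9593, -1.3020).
Back-substitute: x_2 = -1.3020/3.5377 = -0.3680.
x_1 = (-2.9593 + 1.2185·(-0.3680))/5.7446 = -0.5932.

x = (-0.5932, -0.3680)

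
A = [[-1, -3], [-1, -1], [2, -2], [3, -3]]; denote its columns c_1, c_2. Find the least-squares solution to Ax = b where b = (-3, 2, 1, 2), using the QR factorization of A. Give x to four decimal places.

x = (0.7500, 0.2500)

q_1 = c_1/‖c_1‖ = (-1, -1, 2, 3)/3.8730 = (-0.2582, -0.2582, 0.5164, 0.7746).
r_{12} = q_1·c_2 = -2.3238.
u_2 = c_2 + 2.3238·q_1 = (-3.6000, -1.6000, -0.8000, -1.2000).
‖u_2‖ = 4.1952, so q_2 = (-0.8581, -0.3814, -0.1907, -0.2860).
Qᵀb = (2.3238, 1.0488).
Back-substitute: x_2 = 1.0488/4.1952 = 0.2500.
x_1 = (2.3238 + 2.3238·0.2500)/3.8730 = 0.7500.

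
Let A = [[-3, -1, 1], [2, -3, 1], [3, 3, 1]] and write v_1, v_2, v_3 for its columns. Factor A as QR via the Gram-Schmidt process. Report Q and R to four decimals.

q_1 = v_1/‖v_1‖ = (-3, 2, 3)/4.6904 = (-0.6396, 0.4264, 0.6396).
r_{12} = q_1·v_2 = 1.2792.
u_2 = v_2 − 1.2792·q_1 = (-0.1818, -3.5455, 2.1818).
‖u_2‖ = 4.1670, so q_2 = (-0.0436, -0.8508, 0.5236).
r_{13} = q_1·v_3 = 0.4264; r_{23} = q_2·v_3 = -0.3709.
u_3 = v_3 − 0.4264·q_1 + 0.3709·q_2 = (1.2565, 0.5026, 0.9215).
‖u_3‖ = 1.6373, so q_3 = (0.7675, 0.3070, 0.5628).

Q = [[-0.6396, -0.0436, 0.7675], [0.4264, -0.8508, 0.3070], [0.6396, 0.5236, 0.5628]], R = [[4.6904, 1.2792, 0.4264], [0.0000, 4.1670, -0.3709], [0.0000, 0.0000, 1.6373]]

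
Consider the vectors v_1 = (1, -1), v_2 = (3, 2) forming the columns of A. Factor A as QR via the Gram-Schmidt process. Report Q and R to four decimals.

v_1 = (1, -1); ‖v_1‖ = 1.4142, so q_1 = (0.7071, -0.7071).
q_1·v_2 = 0.7071·3 + (-0.7071)·2 = 0.7071.
u_2 = v_2 − 0.7071·q_1 = (2.5000, 2.5000).
‖u_2‖ = 3.5355, so q_2 = (0.7071, 0.7071).

Q = [[0.7071, 0.7071], [-0.7071, 0.7071]], R = [[1.4142, 0.7071], [0.0000, 3.5355]]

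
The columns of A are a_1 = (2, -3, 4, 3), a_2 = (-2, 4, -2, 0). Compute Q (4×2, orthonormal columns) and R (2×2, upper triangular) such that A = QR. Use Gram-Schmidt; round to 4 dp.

Q = [[0.3244, -0.2478], [-0.4867, 0.7080], [0.6489, 0.1770], [0.4867, 0.6372]], R = [[6.1644, -3.8933], [0.0000, 2.9736]]

e_1 = a_1/‖a_1‖ = (2, -3, 4, 3)/6.1644 = (0.3244, -0.4867, 0.6489, 0.4867).
r_{12} = e_1·a_2 = -3.8933.
u_2 = a_2 + 3.8933·e_1 = (-0.7368, 2.1053, 0.5263, 1.8947).
‖u_2‖ = 2.9736, so e_2 = (-0.2478, 0.7080, 0.1770, 0.6372).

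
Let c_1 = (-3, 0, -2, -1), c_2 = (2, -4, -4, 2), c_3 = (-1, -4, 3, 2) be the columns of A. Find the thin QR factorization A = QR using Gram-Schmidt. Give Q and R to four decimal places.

Q = [[-0.8018, 0.3162, -0.4537], [0.0000, -0.6325, -0.6506], [-0.5345, -0.6325, 0.5522], [-0.2673, 0.3162, 0.2569]], R = [[3.7417, 0.0000, -1.3363], [0.0000, 6.3246, 0.9487], [0.0000, 0.0000, 5.2263]]

c_1 = (-3, 0, -2, -1); ‖c_1‖ = 3.7417, so q_1 = (-0.8018, 0.0000, -0.5345, -0.2673).
q_1·c_2 = (-0.8018)·2 + 0.0000·(-4) + (-0.5345)·(-4) + (-0.2673)·2 = 0.0000.
u_2 = c_2 + 0.0000·q_1 = (2.0000, -4.0000, -4.0000, 2.0000).
‖u_2‖ = 6.3246, so q_2 = (0.3162, -0.6325, -0.6325, 0.3162).
q_1·c_3 = (-0.8018)·(-1) + 0.0000·(-4) + (-0.5345)·3 + (-0.2673)·2 = -1.3363; q_2·c_3 = 0.3162·(-1) + (-0.6325)·(-4) + (-0.6325)·3 + 0.3162·2 = 0.9487.
u_3 = c_3 + 1.3363·q_1 − 0.9487·q_2 = (-2.3714, -3.4000, 2.8857, 1.3429).
‖u_3‖ = 5.2263, so q_3 = (-0.4537, -0.6506, 0.5522, 0.2569).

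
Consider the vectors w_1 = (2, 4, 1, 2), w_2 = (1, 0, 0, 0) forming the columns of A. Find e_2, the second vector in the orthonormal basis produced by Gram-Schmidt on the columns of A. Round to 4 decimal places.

w_1 = (2, 4, 1, 2); ‖w_1‖ = 5.0000, so e_1 = (0.4000, 0.8000, 0.2000, 0.4000).
e_1·w_2 = 0.4000·1 + 0.8000·0 + 0.2000·0 + 0.4000·0 = 0.4000.
u_2 = w_2 − 0.4000·e_1 = (0.8400, -0.3200, -0.0800, -0.1600).
‖u_2‖ = 0.9165, so e_2 = (0.9165, -0.3491, -0.0873, -0.1746).

e_2 = (0.9165, -0.3491, -0.0873, -0.1746)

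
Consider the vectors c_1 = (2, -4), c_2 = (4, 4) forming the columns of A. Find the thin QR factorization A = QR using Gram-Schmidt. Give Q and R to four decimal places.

e_1 = c_1/‖c_1‖ = (2, -4)/4.4721 = (0.4472, -0.8944).
r_{12} = e_1·c_2 = -1.7889.
u_2 = c_2 + 1.7889·e_1 = (4.8000, 2.4000).
‖u_2‖ = 5.3666, so e_2 = (0.8944, 0.4472).

Q = [[0.4472, 0.8944], [-0.8944, 0.4472]], R = [[4.4721, -1.7889], [0.0000, 5.3666]]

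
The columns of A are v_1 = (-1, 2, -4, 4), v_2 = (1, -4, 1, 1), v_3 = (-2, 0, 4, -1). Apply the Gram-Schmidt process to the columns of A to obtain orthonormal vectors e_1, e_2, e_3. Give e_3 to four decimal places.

e_3 = (-0.6865, 0.0785, 0.6056, 0.3948)

e_1 = v_1/‖v_1‖ = (-1, 2, -4, 4)/6.0828 = (-0.1644, 0.3288, -0.6576, 0.6576).
r_{12} = e_1·v_2 = -1.4796.
u_2 = v_2 + 1.4796·e_1 = (0.7568, -3.5135, 0.0270, 1.9730).
‖u_2‖ = 4.1001, so e_2 = (0.1846, -0.8569, 0.0066, 0.4812).
r_{13} = e_1·v_3 = -2.9592; r_{23} = e_2·v_3 = -0.8240.
u_3 = v_3 + 2.9592·e_1 + 0.8240·e_2 = (-2.3344, 0.2669, 2.0595, 1.3424).
‖u_3‖ = 3.4006, so e_3 = (-0.6865, 0.0785, 0.6056, 0.3948).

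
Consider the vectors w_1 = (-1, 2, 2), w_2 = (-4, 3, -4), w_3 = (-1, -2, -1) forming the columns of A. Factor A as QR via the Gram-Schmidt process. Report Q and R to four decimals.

w_1 = (-1, 2, 2); ‖w_1‖ = 3.0000, so e_1 = (-0.3333, 0.6667, 0.6667).
e_1·w_2 = (-0.3333)·(-4) + 0.6667·3 + 0.6667·(-4) = 0.6667.
u_2 = w_2 − 0.6667·e_1 = (-3.7778, 2.5556, -4.4444).
‖u_2‖ = 6.3683, so e_2 = (-0.5932, 0.4013, -0.6979).
e_1·w_3 = (-0.3333)·(-1) + 0.6667·(-2) + 0.6667·(-1) = -1.6667; e_2·w_3 = (-0.5932)·(-1) + 0.4013·(-2) + (-0.6979)·(-1) = 0.4885.
u_3 = w_3 + 1.6667·e_1 − 0.4885·e_2 = (-1.2658, -1.0849, 0.4521).
‖u_3‖ = 1.7273, so e_3 = (-0.7328, -0.6281, 0.2617).

Q = [[-0.3333, -0.5932, -0.7328], [0.6667, 0.4013, -0.6281], [0.6667, -0.6979, 0.2617]], R = [[3.0000, 0.6667, -1.6667], [0.0000, 6.3683, 0.4885], [0.0000, 0.0000, 1.7273]]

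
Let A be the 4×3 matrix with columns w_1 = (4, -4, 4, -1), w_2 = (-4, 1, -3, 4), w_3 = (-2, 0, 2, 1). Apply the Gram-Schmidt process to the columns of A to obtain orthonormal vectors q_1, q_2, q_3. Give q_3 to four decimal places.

w_1 = (4, -4, 4, -1); ‖w_1‖ = 7.0000, so q_1 = (0.5714, -0.5714, 0.5714, -0.1429).
q_1·w_2 = 0.5714·(-4) + (-0.5714)·1 + 0.5714·(-3) + (-0.1429)·4 = -5.1429.
u_2 = w_2 + 5.1429·q_1 = (-1.0612, -1.9388, -0.0612, 3.2653).
‖u_2‖ = 3.9435, so q_2 = (-0.2691, -0.4916, -0.0155, 0.8280).
q_1·w_3 = 0.5714·(-2) + (-0.5714)·0 + 0.5714·2 + (-0.1429)·1 = -0.1429; q_2·w_3 = (-0.2691)·(-2) + (-0.4916)·0 + (-0.0155)·2 + 0.8280·1 = 1.3352.
u_3 = w_3 + 0.1429·q_1 − 1.3352·q_2 = (-1.5591, 0.5748, 2.1024, -0.1260).
‖u_3‖ = 2.6827, so q_3 = (-0.5812, 0.2143, 0.7837, -0.0470).

q_3 = (-0.5812, 0.2143, 0.7837, -0.0470)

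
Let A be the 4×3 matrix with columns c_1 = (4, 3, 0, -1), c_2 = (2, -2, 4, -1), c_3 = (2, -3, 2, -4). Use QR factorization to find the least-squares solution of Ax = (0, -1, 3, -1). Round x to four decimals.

x = (-0.1481, 0.6272, -0.0108)

c_1 = (4, 3, 0, -1); ‖c_1‖ = 5.0990, so e_1 = (0.7845, 0.5883, 0.0000, -0.1961).
e_1·c_2 = 0.7845·2 + 0.5883·(-2) + 0.0000·4 + (-0.1961)·(-1) = 0.5883.
u_2 = c_2 − 0.5883·e_1 = (1.5385, -2.3462, 4.0000, -0.8846).
‖u_2‖ = 4.9653, so e_2 = (0.3098, -0.4725, 0.8056, -0.1782).
e_1·c_3 = 0.7845·2 + 0.5883·(-3) + 0.0000·2 + (-0.1961)·(-4) = 0.5883; e_2·c_3 = 0.3098·2 + (-0.4725)·(-3) + 0.8056·2 + (-0.1782)·(-4) = 4.3611.
u_3 = c_3 − 0.5883·e_1 − 4.3611·e_2 = (0.1872, -1.2855, -1.5133, -3.1076).
‖u_3‖ = 3.6926, so e_3 = (0.0507, -0.3481, -0.4098, -0.8416).
Qᵀb = (-0.3922, 3.0675, -0.0397).
Back-substitute: x_3 = -0.0397/3.6926 = -0.0108.
x_2 = (3.0675 − 4.3611·(-0.0108))/4.9653 = 0.6272.
x_1 = (-0.3922 − 0.5883·0.6272 − 0.5883·(-0.0108))/5.0990 = -0.1481.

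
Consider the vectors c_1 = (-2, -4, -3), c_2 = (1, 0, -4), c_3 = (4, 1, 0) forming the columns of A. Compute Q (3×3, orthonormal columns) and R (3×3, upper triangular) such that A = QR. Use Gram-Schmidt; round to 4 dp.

c_1 = (-2, -4, -3); ‖c_1‖ = 5.3852, so e_1 = (-0.3714, -0.7428, -0.5571).
e_1·c_2 = (-0.3714)·1 + (-0.7428)·0 + (-0.5571)·(-4) = 1.8570.
u_2 = c_2 − 1.8570·e_1 = (1.6897, 1.3793, -2.9655).
‖u_2‖ = 3.6813, so e_2 = (0.4590, 0.3747, -0.8056).
e_1·c_3 = (-0.3714)·4 + (-0.7428)·1 + (-0.5571)·0 = -2.2283; e_2·c_3 = 0.4590·4 + 0.3747·1 + (-0.8056)·0 = 2.2106.
u_3 = c_3 + 2.2283·e_1 − 2.2106·e_2 = (2.1578, -1.4835, 0.5394).
‖u_3‖ = 2.6735, so e_3 = (0.8071, -0.5549, 0.2018).

Q = [[-0.3714, 0.4590, 0.8071], [-0.7428, 0.3747, -0.5549], [-0.5571, -0.8056, 0.2018]], R = [[5.3852, 1.8570, -2.2283], [0.0000, 3.6813, 2.2106], [0.0000, 0.0000, 2.6735]]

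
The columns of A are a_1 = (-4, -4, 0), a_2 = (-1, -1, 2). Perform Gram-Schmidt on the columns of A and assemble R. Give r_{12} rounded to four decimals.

a_1 = (-4, -4, 0); ‖a_1‖ = 5.6569, so q_1 = (-0.7071, -0.7071, 0.0000).
r_{12} = q_1·a_2 = 1.4142.

r_{12} = 1.4142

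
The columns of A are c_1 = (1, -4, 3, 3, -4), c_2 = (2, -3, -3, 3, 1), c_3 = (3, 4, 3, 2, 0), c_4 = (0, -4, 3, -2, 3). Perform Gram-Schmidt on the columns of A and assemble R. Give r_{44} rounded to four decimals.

r_{44} = 5.7499

q_1 = c_1/‖c_1‖ = (1, -4, 3, 3, -4)/7.1414 = (0.1400, -0.5601, 0.4201, 0.4201, -0.5601).
r_{12} = q_1·c_2 = 1.4003.
u_2 = c_2 − 1.4003·q_1 = (1.8039, -2.2157, -3.5882, 2.4118, 1.7843).
‖u_2‖ = 5.4808, so q_2 = (0.3291, -0.4043, -0.6547, 0.4400, 0.3256).
r_{13} = q_1·c_3 = 0.2801; r_{23} = q_2·c_3 = -1.7136.
u_3 = c_3 − 0.2801·q_1 + 1.7136·q_2 = (3.5248, 3.4641, 1.7604, 2.6364, 0.7148).
‖u_3‖ = 5.9148, so q_3 = (0.5959, 0.5857, 0.2976, 0.4457, 0.1208).
r_{14} = q_1·c_4 = 0.9802; r_{24} = q_2·c_4 = -0.2504; r_{34} = q_3·c_4 = -1.9787.
u_4 = c_4 − 0.9802·q_1 + 0.2504·q_2 + 1.9787·q_3 = (1.1243, -2.3934, 3.0132, -1.4196, 3.8697).
r_{44} = ‖u_4‖ = 5.7499.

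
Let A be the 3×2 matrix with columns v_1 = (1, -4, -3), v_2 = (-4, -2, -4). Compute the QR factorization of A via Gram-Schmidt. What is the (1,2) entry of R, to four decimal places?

r_{12} = 3.1379

v_1 = (1, -4, -3); ‖v_1‖ = 5.0990, so q_1 = (0.1961, -0.7845, -0.5883).
r_{12} = q_1·v_2 = 3.1379.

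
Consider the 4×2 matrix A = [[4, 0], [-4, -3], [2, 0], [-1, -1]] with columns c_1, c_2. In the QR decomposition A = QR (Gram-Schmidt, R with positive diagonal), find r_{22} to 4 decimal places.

e_1 = c_1/‖c_1‖ = (4, -4, 2, -1)/6.0828 = (0.6576, -0.6576, 0.3288, -0.1644).
r_{12} = e_1·c_2 = 2.1372.
u_2 = c_2 − 2.1372·e_1 = (-1.4054, -1.5946, -0.7027, -0.6486).
r_{22} = ‖u_2‖ = 2.3308.

r_{22} = 2.3308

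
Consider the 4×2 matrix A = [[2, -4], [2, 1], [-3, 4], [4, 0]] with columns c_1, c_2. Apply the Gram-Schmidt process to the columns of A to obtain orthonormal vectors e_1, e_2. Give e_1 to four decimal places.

c_1 = (2, 2, -3, 4); ‖c_1‖ = 5.7446, so e_1 = (0.3482, 0.3482, -0.5222, 0.6963).

e_1 = (0.3482, 0.3482, -0.5222, 0.6963)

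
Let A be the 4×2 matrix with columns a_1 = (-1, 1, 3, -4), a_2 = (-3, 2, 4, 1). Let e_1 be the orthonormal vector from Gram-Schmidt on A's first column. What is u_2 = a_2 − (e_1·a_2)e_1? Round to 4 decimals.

u_2 = (-2.5185, 1.5185, 2.5556, 2.9259)

a_1 = (-1, 1, 3, -4); ‖a_1‖ = 5.1962, so e_1 = (-0.1925, 0.1925, 0.5774, -0.7698).
e_1·a_2 = (-0.1925)·(-3) + 0.1925·2 + 0.5774·4 + (-0.7698)·1 = 2.5019.
u_2 = a_2 − 2.5019·e_1 = (-2.5185, 1.5185, 2.5556, 2.9259).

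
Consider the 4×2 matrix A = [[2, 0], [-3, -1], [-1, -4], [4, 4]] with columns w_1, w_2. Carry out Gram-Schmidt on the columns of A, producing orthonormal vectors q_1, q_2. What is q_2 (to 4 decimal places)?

w_1 = (2, -3, -1, 4); ‖w_1‖ = 5.4772, so q_1 = (0.3651, -0.5477, -0.1826, 0.7303).
q_1·w_2 = 0.3651·0 + (-0.5477)·(-1) + (-0.1826)·(-4) + 0.7303·4 = 4.1992.
u_2 = w_2 − 4.1992·q_1 = (-1.5333, 1.3000, -3.2333, 0.9333).
‖u_2‖ = 3.9200, so q_2 = (-0.3912, 0.3316, -0.8248, 0.2381).

q_2 = (-0.3912, 0.3316, -0.8248, 0.2381)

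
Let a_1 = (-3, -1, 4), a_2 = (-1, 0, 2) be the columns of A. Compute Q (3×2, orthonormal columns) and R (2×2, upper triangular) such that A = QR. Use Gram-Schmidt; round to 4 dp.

Q = [[-0.5883, 0.4576], [-0.1961, 0.7191], [0.7845, 0.5230]], R = [[5.0990, 2.1573], [0.0000, 0.5883]]

a_1 = (-3, -1, 4); ‖a_1‖ = 5.0990, so e_1 = (-0.5883, -0.1961, 0.7845).
e_1·a_2 = (-0.5883)·(-1) + (-0.1961)·0 + 0.7845·2 = 2.1573.
u_2 = a_2 − 2.1573·e_1 = (0.2692, 0.4231, 0.3077).
‖u_2‖ = 0.5883, so e_2 = (0.4576, 0.7191, 0.5230).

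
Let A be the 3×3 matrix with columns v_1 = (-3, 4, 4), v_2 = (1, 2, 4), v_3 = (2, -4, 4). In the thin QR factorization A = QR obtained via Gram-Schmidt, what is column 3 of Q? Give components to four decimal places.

e_3 = (-0.3904, -0.7807, 0.4880)

e_1 = v_1/‖v_1‖ = (-3, 4, 4)/6.4031 = (-0.4685, 0.6247, 0.6247).
r_{12} = e_1·v_2 = 3.2796.
u_2 = v_2 − 3.2796·e_1 = (2.5366, -0.0488, 1.9512).
‖u_2‖ = 3.2006, so e_2 = (0.7925, -0.0152, 0.6096).
r_{13} = e_1·v_3 = -0.9370; r_{23} = e_2·v_3 = 4.0846.
u_3 = v_3 + 0.9370·e_1 − 4.0846·e_2 = (-1.6762, -3.3524, 2.0952).
‖u_3‖ = 4.2940, so e_3 = (-0.3904, -0.7807, 0.4880).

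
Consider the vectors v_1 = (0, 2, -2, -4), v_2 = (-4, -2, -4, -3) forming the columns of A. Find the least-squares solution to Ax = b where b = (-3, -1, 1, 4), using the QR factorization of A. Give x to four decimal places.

x = (-1.0534, 0.3301)

v_1 = (0, 2, -2, -4); ‖v_1‖ = 4.8990, so e_1 = (0.0000, 0.4082, -0.4082, -0.8165).
e_1·v_2 = 0.0000·(-4) + 0.4082·(-2) + (-0.4082)·(-4) + (-0.8165)·(-3) = 3.2660.
u_2 = v_2 − 3.2660·e_1 = (-4.0000, -3.3333, -2.6667, -0.3333).
‖u_2‖ = 5.8595, so e_2 = (-0.6827, -0.5689, -0.4551, -0.0569).
Qᵀb = (-4.0825, 1.9342).
Back-substitute: x_2 = 1.9342/5.8595 = 0.3301.
x_1 = (-4.0825 − 3.2660·0.3301)/4.8990 = -1.0534.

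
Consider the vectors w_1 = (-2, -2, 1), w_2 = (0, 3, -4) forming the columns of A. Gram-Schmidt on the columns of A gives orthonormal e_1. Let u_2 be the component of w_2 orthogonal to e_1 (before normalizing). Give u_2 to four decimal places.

u_2 = (-2.2222, 0.7778, -2.8889)

w_1 = (-2, -2, 1); ‖w_1‖ = 3.0000, so e_1 = (-0.6667, -0.6667, 0.3333).
e_1·w_2 = (-0.6667)·0 + (-0.6667)·3 + 0.3333·(-4) = -3.3333.
u_2 = w_2 + 3.3333·e_1 = (-2.2222, 0.7778, -2.8889).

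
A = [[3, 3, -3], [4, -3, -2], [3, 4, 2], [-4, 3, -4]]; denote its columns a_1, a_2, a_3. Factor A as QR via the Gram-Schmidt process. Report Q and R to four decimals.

a_1 = (3, 4, 3, -4); ‖a_1‖ = 7.0711, so q_1 = (0.4243, 0.5657, 0.4243, -0.5657).
q_1·a_2 = 0.4243·3 + 0.5657·(-3) + 0.4243·4 + (-0.5657)·3 = -0.4243.
u_2 = a_2 + 0.4243·q_1 = (3.1800, -2.7600, 4.1800, 2.7600).
‖u_2‖ = 6.5437, so q_2 = (0.4860, -0.4218, 0.6388, 0.4218).
q_1·a_3 = 0.4243·(-3) + 0.5657·(-2) + 0.4243·2 + (-0.5657)·(-4) = 0.7071; q_2·a_3 = 0.4860·(-3) + (-0.4218)·(-2) + 0.6388·2 + 0.4218·(-4) = -1.0239.
u_3 = a_3 − 0.7071·q_1 + 1.0239·q_2 = (-2.8024, -2.8319, 2.3540, -3.1681).
‖u_3‖ = 5.6082, so q_3 = (-0.4997, -0.5050, 0.4198, -0.5649).

Q = [[0.4243, 0.4860, -0.4997], [0.5657, -0.4218, -0.5050], [0.4243, 0.6388, 0.4198], [-0.5657, 0.4218, -0.5649]], R = [[7.0711, -0.4243, 0.7071], [0.0000, 6.5437, -1.0239], [0.0000, 0.0000, 5.6082]]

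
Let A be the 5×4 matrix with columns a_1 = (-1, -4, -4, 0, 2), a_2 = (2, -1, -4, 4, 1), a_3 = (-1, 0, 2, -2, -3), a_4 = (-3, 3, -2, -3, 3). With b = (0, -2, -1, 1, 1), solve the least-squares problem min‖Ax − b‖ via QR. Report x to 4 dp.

q_1 = a_1/‖a_1‖ = (-1, -4, -4, 0, 2)/6.0828 = (-0.1644, -0.6576, -0.6576, 0.0000, 0.3288).
r_{12} = q_1·a_2 = 3.2880.
u_2 = a_2 − 3.2880·q_1 = (2.5405, 1.1622, -1.8378, 4.0000, -0.0811).
‖u_2‖ = 5.2143, so q_2 = (0.4872, 0.2229, -0.3525, 0.7671, -0.0155).
r_{13} = q_1·a_3 = -2.1372; r_{23} = q_2·a_3 = -2.6797.
u_3 = a_3 + 2.1372·q_1 + 2.6797·q_2 = (-0.0457, -0.8082, -0.3499, 0.0557, -2.3390).
‖u_3‖ = 2.5003, so q_3 = (-0.0183, -0.3232, -0.1399, 0.0223, -0.9355).
r_{14} = q_1·a_4 = 0.8220; r_{24} = q_2·a_4 = -2.4361; r_{34} = q_3·a_4 = -3.5081.
u_4 = a_4 − 0.8220·q_1 + 2.4361·q_2 + 3.5081·q_3 = (-1.7421, 2.9496, -2.8090, -1.0531, -0.5899).
‖u_4‖ = 4.5916, so q_4 = (-0.3794, 0.6424, -0.6118, -0.2294, -0.1285).
Qᵀb = (2.3016, 0.6583, -0.1268, -1.0308).
Back-substitute: x_4 = -1.0308/4.5916 = -0.2245.
x_3 = (-0.1268 + 3.5081·(-0.2245))/2.5003 = -0.3657.
x_2 = (0.6583 + 2.6797·(-0.3657) + 2.4361·(-0.2245))/5.2143 = -0.1666.
x_1 = (2.3016 − 3.2880·(-0.1666) + 2.1372·(-0.3657) − 0.8220·(-0.2245))/6.0828 = 0.3703.

x = (0.3703, -0.1666, -0.3657, -0.2245)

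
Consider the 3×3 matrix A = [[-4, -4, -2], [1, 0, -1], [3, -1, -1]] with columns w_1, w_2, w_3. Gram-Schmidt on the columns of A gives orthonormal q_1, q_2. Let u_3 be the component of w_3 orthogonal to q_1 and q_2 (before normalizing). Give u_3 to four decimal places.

u_3 = (-0.0513, -0.8205, 0.2051)

w_1 = (-4, 1, 3); ‖w_1‖ = 5.0990, so q_1 = (-0.7845, 0.1961, 0.5883).
q_1·w_2 = (-0.7845)·(-4) + 0.1961·0 + 0.5883·(-1) = 2.5495.
u_2 = w_2 − 2.5495·q_1 = (-2.0000, -0.5000, -2.5000).
‖u_2‖ = 3.2404, so q_2 = (-0.6172, -0.1543, -0.7715).
q_1·w_3 = (-0.7845)·(-2) + 0.1961·(-1) + 0.5883·(-1) = 0.7845; q_2·w_3 = (-0.6172)·(-2) + (-0.1543)·(-1) + (-0.7715)·(-1) = 2.1602.
u_3 = w_3 − 0.7845·q_1 − 2.1602·q_2 = (-0.0513, -0.8205, 0.2051).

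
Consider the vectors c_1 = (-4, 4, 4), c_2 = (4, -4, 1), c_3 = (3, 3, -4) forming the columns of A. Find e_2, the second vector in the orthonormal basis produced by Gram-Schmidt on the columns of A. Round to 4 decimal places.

c_1 = (-4, 4, 4); ‖c_1‖ = 6.9282, so e_1 = (-0.5774, 0.5774, 0.5774).
e_1·c_2 = (-0.5774)·4 + 0.5774·(-4) + 0.5774·1 = -4.0415.
u_2 = c_2 + 4.0415·e_1 = (1.6667, -1.6667, 3.3333).
‖u_2‖ = 4.0825, so e_2 = (0.4082, -0.4082, 0.8165).

e_2 = (0.4082, -0.4082, 0.8165)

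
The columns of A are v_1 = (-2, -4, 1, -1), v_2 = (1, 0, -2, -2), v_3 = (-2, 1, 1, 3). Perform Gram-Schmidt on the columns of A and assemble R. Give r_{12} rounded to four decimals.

v_1 = (-2, -4, 1, -1); ‖v_1‖ = 4.6904, so e_1 = (-0.4264, -0.8528, 0.2132, -0.2132).
r_{12} = e_1·v_2 = -0.4264.

r_{12} = -0.4264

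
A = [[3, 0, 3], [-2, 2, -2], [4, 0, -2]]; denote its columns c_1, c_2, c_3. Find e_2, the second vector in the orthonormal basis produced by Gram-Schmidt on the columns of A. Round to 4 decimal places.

c_1 = (3, -2, 4); ‖c_1‖ = 5.3852, so e_1 = (0.5571, -0.3714, 0.7428).
e_1·c_2 = 0.5571·0 + (-0.3714)·2 + 0.7428·0 = -0.7428.
u_2 = c_2 + 0.7428·e_1 = (0.4138, 1.7241, 0.5517).
‖u_2‖ = 1.8570, so e_2 = (0.2228, 0.9285, 0.2971).

e_2 = (0.2228, 0.9285, 0.2971)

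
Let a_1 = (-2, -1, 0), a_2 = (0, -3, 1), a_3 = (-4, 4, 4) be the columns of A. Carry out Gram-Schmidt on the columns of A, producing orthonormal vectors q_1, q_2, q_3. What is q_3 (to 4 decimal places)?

q_1 = a_1/‖a_1‖ = (-2, -1, 0)/2.2361 = (-0.8944, -0.4472, 0.0000).
r_{12} = q_1·a_2 = 1.3416.
u_2 = a_2 − 1.3416·q_1 = (1.2000, -2.4000, 1.0000).
‖u_2‖ = 2.8636, so q_2 = (0.4191, -0.8381, 0.3492).
r_{13} = q_1·a_3 = 1.7889; r_{23} = q_2·a_3 = -3.6318.
u_3 = a_3 − 1.7889·q_1 + 3.6318·q_2 = (-0.8780, 1.7561, 5.2683).
‖u_3‖ = 5.6223, so q_3 = (-0.1562, 0.3123, 0.9370).

q_3 = (-0.1562, 0.3123, 0.9370)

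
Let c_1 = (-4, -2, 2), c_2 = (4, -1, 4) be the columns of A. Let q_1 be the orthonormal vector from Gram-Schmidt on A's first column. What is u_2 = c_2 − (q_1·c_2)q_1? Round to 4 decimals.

c_1 = (-4, -2, 2); ‖c_1‖ = 4.8990, so q_1 = (-0.8165, -0.4082, 0.4082).
q_1·c_2 = (-0.8165)·4 + (-0.4082)·(-1) + 0.4082·4 = -1.2247.
u_2 = c_2 + 1.2247·q_1 = (3.0000, -1.5000, 4.5000).

u_2 = (3.0000, -1.5000, 4.5000)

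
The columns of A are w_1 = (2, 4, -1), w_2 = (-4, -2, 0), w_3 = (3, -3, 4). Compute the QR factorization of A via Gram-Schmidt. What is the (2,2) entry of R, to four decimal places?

r_{22} = 2.7946

w_1 = (2, 4, -1); ‖w_1‖ = 4.5826, so e_1 = (0.4364, 0.8729, -0.2182).
e_1·w_2 = 0.4364·(-4) + 0.8729·(-2) + (-0.2182)·0 = -3.4915.
u_2 = w_2 + 3.4915·e_1 = (-2.4762, 1.0476, -0.7619).
r_{22} = ‖u_2‖ = 2.7946.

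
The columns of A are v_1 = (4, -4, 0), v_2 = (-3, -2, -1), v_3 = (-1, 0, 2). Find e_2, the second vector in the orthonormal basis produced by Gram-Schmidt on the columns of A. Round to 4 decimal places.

v_1 = (4, -4, 0); ‖v_1‖ = 5.6569, so e_1 = (0.7071, -0.7071, 0.0000).
e_1·v_2 = 0.7071·(-3) + (-0.7071)·(-2) + 0.0000·(-1) = -0.7071.
u_2 = v_2 + 0.7071·e_1 = (-2.5000, -2.5000, -1.0000).
‖u_2‖ = 3.6742, so e_2 = (-0.6804, -0.6804, -0.2722).

e_2 = (-0.6804, -0.6804, -0.2722)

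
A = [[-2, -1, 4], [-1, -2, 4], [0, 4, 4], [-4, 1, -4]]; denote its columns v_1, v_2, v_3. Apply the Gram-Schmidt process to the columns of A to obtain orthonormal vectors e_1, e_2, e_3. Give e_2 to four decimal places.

v_1 = (-2, -1, 0, -4); ‖v_1‖ = 4.5826, so e_1 = (-0.4364, -0.2182, 0.0000, -0.8729).
e_1·v_2 = (-0.4364)·(-1) + (-0.2182)·(-2) + 0.0000·4 + (-0.8729)·1 = 0.0000.
u_2 = v_2 + 0.0000·e_1 = (-1.0000, -2.0000, 4.0000, 1.0000).
‖u_2‖ = 4.6904, so e_2 = (-0.2132, -0.4264, 0.8528, 0.2132).

e_2 = (-0.2132, -0.4264, 0.8528, 0.2132)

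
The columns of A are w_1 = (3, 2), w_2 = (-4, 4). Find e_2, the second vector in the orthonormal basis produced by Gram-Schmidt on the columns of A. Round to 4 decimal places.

e_1 = w_1/‖w_1‖ = (3, 2)/3.6056 = (0.8321, 0.5547).
r_{12} = e_1·w_2 = -1.1094.
u_2 = w_2 + 1.1094·e_1 = (-3.0769, 4.6154).
‖u_2‖ = 5.5470, so e_2 = (-0.5547, 0.8321).

e_2 = (-0.5547, 0.8321)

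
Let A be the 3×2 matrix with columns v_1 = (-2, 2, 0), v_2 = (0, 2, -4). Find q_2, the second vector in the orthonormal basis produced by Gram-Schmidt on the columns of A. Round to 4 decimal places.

v_1 = (-2, 2, 0); ‖v_1‖ = 2.8284, so q_1 = (-0.7071, 0.7071, 0.0000).
q_1·v_2 = (-0.7071)·0 + 0.7071·2 + 0.0000·(-4) = 1.4142.
u_2 = v_2 − 1.4142·q_1 = (1.0000, 1.0000, -4.0000).
‖u_2‖ = 4.2426, so q_2 = (0.2357, 0.2357, -0.9428).

q_2 = (0.2357, 0.2357, -0.9428)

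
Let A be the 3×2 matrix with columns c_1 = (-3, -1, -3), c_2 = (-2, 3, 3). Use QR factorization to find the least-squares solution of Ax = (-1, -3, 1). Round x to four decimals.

e_1 = c_1/‖c_1‖ = (-3, -1, -3)/4.3589 = (-0.6882, -0.2294, -0.6882).
r_{12} = e_1·c_2 = -1.3765.
u_2 = c_2 + 1.3765·e_1 = (-2.9474, 2.6842, 2.0526).
‖u_2‖ = 4.4839, so e_2 = (-0.6573, 0.5986, 0.4578).
Qᵀb = (0.6882, -0.6808).
Back-substitute: x_2 = -0.6808/4.4839 = -0.1518.
x_1 = (0.6882 + 1.3765·(-0.1518))/4.3589 = 0.1099.

x = (0.1099, -0.1518)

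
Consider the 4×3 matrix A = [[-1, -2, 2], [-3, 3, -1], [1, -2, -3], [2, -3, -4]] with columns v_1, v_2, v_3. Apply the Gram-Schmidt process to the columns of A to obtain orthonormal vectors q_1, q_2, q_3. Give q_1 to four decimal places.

q_1 = v_1/‖v_1‖ = (-1, -3, 1, 2)/3.8730 = (-0.2582, -0.7746, 0.2582, 0.5164).

q_1 = (-0.2582, -0.7746, 0.2582, 0.5164)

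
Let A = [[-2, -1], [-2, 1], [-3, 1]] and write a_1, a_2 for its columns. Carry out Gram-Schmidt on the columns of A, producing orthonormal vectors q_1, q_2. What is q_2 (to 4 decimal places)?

a_1 = (-2, -2, -3); ‖a_1‖ = 4.1231, so q_1 = (-0.4851, -0.4851, -0.7276).
q_1·a_2 = (-0.4851)·(-1) + (-0.4851)·1 + (-0.7276)·1 = -0.7276.
u_2 = a_2 + 0.7276·q_1 = (-1.3529, 0.6471, 0.4706).
‖u_2‖ = 1.5718, so q_2 = (-0.8608, 0.4117, 0.2994).

q_2 = (-0.8608, 0.4117, 0.2994)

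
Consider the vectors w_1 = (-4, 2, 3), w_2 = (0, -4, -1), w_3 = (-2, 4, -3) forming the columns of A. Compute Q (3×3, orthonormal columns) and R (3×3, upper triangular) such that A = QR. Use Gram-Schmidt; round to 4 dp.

e_1 = w_1/‖w_1‖ = (-4, 2, 3)/5.3852 = (-0.7428, 0.3714, 0.5571).
r_{12} = e_1·w_2 = -2.0426.
u_2 = w_2 + 2.0426·e_1 = (-1.5172, -3.2414, 0.1379).
‖u_2‖ = 3.5816, so e_2 = (-0.4236, -0.9050, 0.0385).
r_{13} = e_1·w_3 = 1.2999; r_{23} = e_2·w_3 = -2.8884.
u_3 = w_3 − 1.2999·e_1 + 2.8884·e_2 = (-2.2581, 0.9032, -3.6129).
‖u_3‖ = 4.3552, so e_3 = (-0.5185, 0.2074, -0.8296).

Q = [[-0.7428, -0.4236, -0.5185], [0.3714, -0.9050, 0.2074], [0.5571, 0.0385, -0.8296]], R = [[5.3852, -2.0426, 1.2999], [0.0000, 3.5816, -2.8884], [0.0000, 0.0000, 4.3552]]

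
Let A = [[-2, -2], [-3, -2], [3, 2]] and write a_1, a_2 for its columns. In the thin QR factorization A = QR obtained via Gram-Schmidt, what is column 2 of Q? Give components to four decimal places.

a_1 = (-2, -3, 3); ‖a_1‖ = 4.6904, so e_1 = (-0.4264, -0.6396, 0.6396).
e_1·a_2 = (-0.4264)·(-2) + (-0.6396)·(-2) + 0.6396·2 = 3.4112.
u_2 = a_2 − 3.4112·e_1 = (-0.5455, 0.1818, -0.1818).
‖u_2‖ = 0.6030, so e_2 = (-0.9045, 0.3015, -0.3015).

e_2 = (-0.9045, 0.3015, -0.3015)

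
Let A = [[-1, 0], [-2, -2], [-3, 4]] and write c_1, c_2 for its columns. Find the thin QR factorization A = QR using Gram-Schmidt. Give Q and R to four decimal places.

c_1 = (-1, -2, -3); ‖c_1‖ = 3.7417, so e_1 = (-0.2673, -0.5345, -0.8018).
e_1·c_2 = (-0.2673)·0 + (-0.5345)·(-2) + (-0.8018)·4 = -2.1381.
u_2 = c_2 + 2.1381·e_1 = (-0.5714, -3.1429, 2.2857).
‖u_2‖ = 3.9279, so e_2 = (-0.1455, -0.8001, 0.5819).

Q = [[-0.2673, -0.1455], [-0.5345, -0.8001], [-0.8018, 0.5819]], R = [[3.7417, -2.1381], [0.0000, 3.9279]]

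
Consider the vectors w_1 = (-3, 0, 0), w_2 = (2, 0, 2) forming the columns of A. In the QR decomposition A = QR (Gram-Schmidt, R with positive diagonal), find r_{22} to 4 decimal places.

q_1 = w_1/‖w_1‖ = (-3, 0, 0)/3.0000 = (-1.0000, 0.0000, 0.0000).
r_{12} = q_1·w_2 = -2.0000.
u_2 = w_2 + 2.0000·q_1 = (0.0000, 0.0000, 2.0000).
r_{22} = ‖u_2‖ = 2.0000.

r_{22} = 2.0000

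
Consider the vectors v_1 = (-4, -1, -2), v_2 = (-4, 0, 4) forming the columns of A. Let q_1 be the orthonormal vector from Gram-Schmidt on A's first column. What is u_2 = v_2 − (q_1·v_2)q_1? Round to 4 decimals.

q_1 = v_1/‖v_1‖ = (-4, -1, -2)/4.5826 = (-0.8729, -0.2182, -0.4364).
r_{12} = q_1·v_2 = 1.7457.
u_2 = v_2 − 1.7457·q_1 = (-2.4762, 0.3810, 4.7619).

u_2 = (-2.4762, 0.3810, 4.7619)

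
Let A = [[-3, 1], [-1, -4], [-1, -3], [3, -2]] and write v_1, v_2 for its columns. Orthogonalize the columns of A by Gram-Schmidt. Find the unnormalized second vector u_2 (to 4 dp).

u_2 = (0.7000, -4.1000, -3.1000, -1.7000)

v_1 = (-3, -1, -1, 3); ‖v_1‖ = 4.4721, so e_1 = (-0.6708, -0.2236, -0.2236, 0.6708).
e_1·v_2 = (-0.6708)·1 + (-0.2236)·(-4) + (-0.2236)·(-3) + 0.6708·(-2) = -0.4472.
u_2 = v_2 + 0.4472·e_1 = (0.7000, -4.1000, -3.1000, -1.7000).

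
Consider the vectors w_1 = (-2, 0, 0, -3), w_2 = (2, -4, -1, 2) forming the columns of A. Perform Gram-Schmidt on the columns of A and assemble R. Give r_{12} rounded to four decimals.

w_1 = (-2, 0, 0, -3); ‖w_1‖ = 3.6056, so q_1 = (-0.5547, 0.0000, 0.0000, -0.8321).
r_{12} = q_1·w_2 = -2.7735.

r_{12} = -2.7735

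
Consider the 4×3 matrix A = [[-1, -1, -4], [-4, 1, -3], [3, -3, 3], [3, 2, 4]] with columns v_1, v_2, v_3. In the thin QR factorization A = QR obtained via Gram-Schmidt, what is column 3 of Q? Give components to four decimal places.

v_1 = (-1, -4, 3, 3); ‖v_1‖ = 5.9161, so q_1 = (-0.1690, -0.6761, 0.5071, 0.5071).
q_1·v_2 = (-0.1690)·(-1) + (-0.6761)·1 + 0.5071·(-3) + 0.5071·2 = -1.0142.
u_2 = v_2 + 1.0142·q_1 = (-1.1714, 0.3143, -2.4857, 2.5143).
‖u_2‖ = 3.7378, so q_2 = (-0.3134, 0.0841, -0.6650, 0.6727).
q_1·v_3 = (-0.1690)·(-4) + (-0.6761)·(-3) + 0.5071·3 + 0.5071·4 = 6.2541; q_2·v_3 = (-0.3134)·(-4) + 0.0841·(-3) + (-0.6650)·3 + 0.6727·4 = 1.6969.
u_3 = v_3 − 6.2541·q_1 − 1.6969·q_2 = (-2.4110, 1.0859, 0.9571, -0.3129).
‖u_3‖ = 2.8295, so q_3 = (-0.8521, 0.3838, 0.3382, -0.1106).

q_3 = (-0.8521, 0.3838, 0.3382, -0.1106)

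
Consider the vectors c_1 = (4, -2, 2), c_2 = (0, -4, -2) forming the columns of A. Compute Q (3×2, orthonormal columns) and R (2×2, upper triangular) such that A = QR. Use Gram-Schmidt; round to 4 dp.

Q = [[0.8165, -0.1516], [-0.4082, -0.8339], [0.4082, -0.5307]], R = [[4.8990, 0.8165], [0.0000, 4.3970]]

e_1 = c_1/‖c_1‖ = (4, -2, 2)/4.8990 = (0.8165, -0.4082, 0.4082).
r_{12} = e_1·c_2 = 0.8165.
u_2 = c_2 − 0.8165·e_1 = (-0.6667, -3.6667, -2.3333).
‖u_2‖ = 4.3970, so e_2 = (-0.1516, -0.8339, -0.5307).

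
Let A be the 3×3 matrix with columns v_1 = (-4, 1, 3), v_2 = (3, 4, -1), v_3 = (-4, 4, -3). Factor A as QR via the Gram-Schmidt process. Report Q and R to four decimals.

q_1 = v_1/‖v_1‖ = (-4, 1, 3)/5.0990 = (-0.7845, 0.1961, 0.5883).
r_{12} = q_1·v_2 = -2.1573.
u_2 = v_2 + 2.1573·q_1 = (1.3077, 4.4231, 0.2692).
‖u_2‖ = 4.6202, so q_2 = (0.2830, 0.9573, 0.0583).
r_{13} = q_1·v_3 = 2.1573; r_{23} = q_2·v_3 = 2.5224.
u_3 = v_3 − 2.1573·q_1 − 2.5224·q_2 = (-3.0216, 1.1622, -4.4162).
‖u_3‖ = 5.4757, so q_3 = (-0.5518, 0.2122, -0.8065).

Q = [[-0.7845, 0.2830, -0.5518], [0.1961, 0.9573, 0.2122], [0.5883, 0.0583, -0.8065]], R = [[5.0990, -2.1573, 2.1573], [0.0000, 4.6202, 2.5224], [0.0000, 0.0000, 5.4757]]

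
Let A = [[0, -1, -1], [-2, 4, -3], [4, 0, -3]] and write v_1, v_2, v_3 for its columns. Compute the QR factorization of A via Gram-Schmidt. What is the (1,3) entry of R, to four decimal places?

v_1 = (0, -2, 4); ‖v_1‖ = 4.4721, so q_1 = (0.0000, -0.4472, 0.8944).
r_{13} = q_1·v_3 = -1.3416.

r_{13} = -1.3416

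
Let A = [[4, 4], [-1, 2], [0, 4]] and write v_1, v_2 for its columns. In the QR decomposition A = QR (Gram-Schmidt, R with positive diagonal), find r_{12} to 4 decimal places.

q_1 = v_1/‖v_1‖ = (4, -1, 0)/4.1231 = (0.9701, -0.2425, 0.0000).
r_{12} = q_1·v_2 = 3.3955.

r_{12} = 3.3955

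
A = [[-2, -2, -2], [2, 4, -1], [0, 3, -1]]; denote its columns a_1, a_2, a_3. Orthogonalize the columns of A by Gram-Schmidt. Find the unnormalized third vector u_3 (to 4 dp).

a_1 = (-2, 2, 0); ‖a_1‖ = 2.8284, so e_1 = (-0.7071, 0.7071, 0.0000).
e_1·a_2 = (-0.7071)·(-2) + 0.7071·4 + 0.0000·3 = 4.2426.
u_2 = a_2 − 4.2426·e_1 = (1.0000, 1.0000, 3.0000).
‖u_2‖ = 3.3166, so e_2 = (0.3015, 0.3015, 0.9045).
e_1·a_3 = (-0.7071)·(-2) + 0.7071·(-1) + 0.0000·(-1) = 0.7071; e_2·a_3 = 0.3015·(-2) + 0.3015·(-1) + 0.9045·(-1) = -1.8091.
u_3 = a_3 − 0.7071·e_1 + 1.8091·e_2 = (-0.9545, -0.9545, 0.6364).

u_3 = (-0.9545, -0.9545, 0.6364)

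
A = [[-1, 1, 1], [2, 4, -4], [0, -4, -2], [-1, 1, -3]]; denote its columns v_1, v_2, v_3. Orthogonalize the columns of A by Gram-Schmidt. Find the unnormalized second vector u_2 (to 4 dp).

v_1 = (-1, 2, 0, -1); ‖v_1‖ = 2.4495, so e_1 = (-0.4082, 0.8165, 0.0000, -0.4082).
e_1·v_2 = (-0.4082)·1 + 0.8165·4 + 0.0000·(-4) + (-0.4082)·1 = 2.4495.
u_2 = v_2 − 2.4495·e_1 = (2.0000, 2.0000, -4.0000, 2.0000).

u_2 = (2.0000, 2.0000, -4.0000, 2.0000)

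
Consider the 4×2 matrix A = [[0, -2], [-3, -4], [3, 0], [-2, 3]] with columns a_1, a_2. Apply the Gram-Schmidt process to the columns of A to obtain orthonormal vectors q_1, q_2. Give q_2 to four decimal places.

a_1 = (0, -3, 3, -2); ‖a_1‖ = 4.6904, so q_1 = (0.0000, -0.6396, 0.6396, -0.4264).
q_1·a_2 = 0.0000·(-2) + (-0.6396)·(-4) + 0.6396·0 + (-0.4264)·3 = 1.2792.
u_2 = a_2 − 1.2792·q_1 = (-2.0000, -3.1818, -0.8182, 3.5455).
‖u_2‖ = 5.2310, so q_2 = (-0.3823, -0.6083, -0.1564, 0.6778).

q_2 = (-0.3823, -0.6083, -0.1564, 0.6778)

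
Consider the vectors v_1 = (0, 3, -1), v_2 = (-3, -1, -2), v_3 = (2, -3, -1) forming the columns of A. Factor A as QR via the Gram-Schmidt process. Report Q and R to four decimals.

v_1 = (0, 3, -1); ‖v_1‖ = 3.1623, so q_1 = (0.0000, 0.9487, -0.3162).
q_1·v_2 = 0.0000·(-3) + 0.9487·(-1) + (-0.3162)·(-2) = -0.3162.
u_2 = v_2 + 0.3162·q_1 = (-3.0000, -0.7000, -2.1000).
‖u_2‖ = 3.7283, so q_2 = (-0.8047, -0.1878, -0.5633).
q_1·v_3 = 0.0000·2 + 0.9487·(-3) + (-0.3162)·(-1) = -2.5298; q_2·v_3 = (-0.8047)·2 + (-0.1878)·(-3) + (-0.5633)·(-1) = -0.4828.
u_3 = v_3 + 2.5298·q_1 + 0.4828·q_2 = (1.6115, -0.6906, -2.0719).
‖u_3‖ = 2.7142, so q_3 = (0.5937, -0.2545, -0.7634).

Q = [[0.0000, -0.8047, 0.5937], [0.9487, -0.1878, -0.2545], [-0.3162, -0.5633, -0.7634]], R = [[3.1623, -0.3162, -2.5298], [0.0000, 3.7283, -0.4828], [0.0000, 0.0000, 2.7142]]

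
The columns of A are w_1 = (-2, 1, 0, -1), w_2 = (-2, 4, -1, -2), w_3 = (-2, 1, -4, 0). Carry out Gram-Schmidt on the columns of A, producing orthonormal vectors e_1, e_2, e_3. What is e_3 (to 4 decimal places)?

e_3 = (-0.2358, -0.2204, -0.9125, 0.2512)

w_1 = (-2, 1, 0, -1); ‖w_1‖ = 2.4495, so e_1 = (-0.8165, 0.4082, 0.0000, -0.4082).
e_1·w_2 = (-0.8165)·(-2) + 0.4082·4 + 0.0000·(-1) + (-0.4082)·(-2) = 4.0825.
u_2 = w_2 − 4.0825·e_1 = (1.3333, 2.3333, -1.0000, -0.3333).
‖u_2‖ = 2.8868, so e_2 = (0.4619, 0.8083, -0.3464, -0.1155).
e_1·w_3 = (-0.8165)·(-2) + 0.4082·1 + 0.0000·(-4) + (-0.4082)·0 = 2.0412; e_2·w_3 = 0.4619·(-2) + 0.8083·1 + (-0.3464)·(-4) + (-0.1155)·0 = 1.2702.
u_3 = w_3 − 2.0412·e_1 − 1.2702·e_2 = (-0.9200, -0.8600, -3.5600, 0.9800).
‖u_3‖ = 3.9013, so e_3 = (-0.2358, -0.2204, -0.9125, 0.2512).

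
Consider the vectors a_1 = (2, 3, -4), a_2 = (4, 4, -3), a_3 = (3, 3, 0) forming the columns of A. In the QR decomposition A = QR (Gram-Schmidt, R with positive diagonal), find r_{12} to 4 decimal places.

r_{12} = 5.9423

a_1 = (2, 3, -4); ‖a_1‖ = 5.3852, so e_1 = (0.3714, 0.5571, -0.7428).
r_{12} = e_1·a_2 = 5.9423.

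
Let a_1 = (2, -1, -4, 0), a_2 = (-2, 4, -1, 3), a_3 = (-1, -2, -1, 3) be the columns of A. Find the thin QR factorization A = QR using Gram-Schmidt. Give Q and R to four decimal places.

e_1 = a_1/‖a_1‖ = (2, -1, -4, 0)/4.5826 = (0.4364, -0.2182, -0.8729, 0.0000).
r_{12} = e_1·a_2 = -0.8729.
u_2 = a_2 + 0.8729·e_1 = (-1.6190, 3.8095, -1.7619, 3.0000).
‖u_2‖ = 5.4072, so e_2 = (-0.2994, 0.7045, -0.3258, 0.5548).
r_{13} = e_1·a_3 = 0.8729; r_{23} = e_2·a_3 = 0.8807.
u_3 = a_3 − 0.8729·e_1 − 0.8807·e_2 = (-1.1173, -2.4300, 0.0489, 2.5114).
‖u_3‖ = 3.6691, so e_3 = (-0.3045, -0.6623, 0.0133, 0.6845).

Q = [[0.4364, -0.2994, -0.3045], [-0.2182, 0.7045, -0.6623], [-0.8729, -0.3258, 0.0133], [0.0000, 0.5548, 0.6845]], R = [[4.5826, -0.8729, 0.8729], [0.0000, 5.4072, 0.8807], [0.0000, 0.0000, 3.6691]]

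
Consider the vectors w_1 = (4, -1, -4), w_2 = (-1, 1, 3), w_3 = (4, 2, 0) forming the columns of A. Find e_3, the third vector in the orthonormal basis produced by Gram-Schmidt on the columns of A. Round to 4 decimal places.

e_1 = w_1/‖w_1‖ = (4, -1, -4)/5.7446 = (0.6963, -0.1741, -0.6963).
r_{12} = e_1·w_2 = -2.9593.
u_2 = w_2 + 2.9593·e_1 = (1.0606, 0.4848, 0.9394).
‖u_2‖ = 1.4975, so e_2 = (0.7083, 0.3238, 0.6273).
r_{13} = e_1·w_3 = 2.4371; r_{23} = e_2·w_3 = 3.4806.
u_3 = w_3 − 2.4371·e_1 − 3.4806·e_2 = (-0.1622, 1.2973, -0.4865).
‖u_3‖ = 1.3950, so e_3 = (-0.1162, 0.9300, -0.3487).

e_3 = (-0.1162, 0.9300, -0.3487)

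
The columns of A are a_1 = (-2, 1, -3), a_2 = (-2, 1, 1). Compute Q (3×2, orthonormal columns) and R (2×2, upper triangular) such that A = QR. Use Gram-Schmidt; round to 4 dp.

e_1 = a_1/‖a_1‖ = (-2, 1, -3)/3.7417 = (-0.5345, 0.2673, -0.8018).
r_{12} = e_1·a_2 = 0.5345.
u_2 = a_2 − 0.5345·e_1 = (-1.7143, 0.8571, 1.4286).
‖u_2‖ = 2.3905, so e_2 = (-0.7171, 0.3586, 0.5976).

Q = [[-0.5345, -0.7171], [0.2673, 0.3586], [-0.8018, 0.5976]], R = [[3.7417, 0.5345], [0.0000, 2.3905]]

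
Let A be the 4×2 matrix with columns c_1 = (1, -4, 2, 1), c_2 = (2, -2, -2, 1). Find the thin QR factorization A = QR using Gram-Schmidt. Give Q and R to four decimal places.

c_1 = (1, -4, 2, 1); ‖c_1‖ = 4.6904, so q_1 = (0.2132, -0.8528, 0.4264, 0.2132).
q_1·c_2 = 0.2132·2 + (-0.8528)·(-2) + 0.4264·(-2) + 0.2132·1 = 1.4924.
u_2 = c_2 − 1.4924·q_1 = (1.6818, -0.7273, -2.6364, 0.6818).
‖u_2‖ = 3.2822, so q_2 = (0.5124, -0.2216, -0.8032, 0.2077).

Q = [[0.2132, 0.5124], [-0.8528, -0.2216], [0.4264, -0.8032], [0.2132, 0.2077]], R = [[4.6904, 1.4924], [0.0000, 3.2822]]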